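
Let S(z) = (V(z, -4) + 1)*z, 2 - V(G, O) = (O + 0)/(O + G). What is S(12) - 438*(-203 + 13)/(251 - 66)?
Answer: 18198/37 ≈ 491.84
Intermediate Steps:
V(G, O) = 2 - O/(G + O) (V(G, O) = 2 - (O + 0)/(O + G) = 2 - O/(G + O))
S(z) = z*(1 + (-4 + 2*z)/(-4 + z)) (S(z) = ((-4 + 2*z)/(z - 4) + 1)*z = ((-4 + 2*z)/(-4 + z) + 1)*z = (1 + (-4 + 2*z)/(-4 + z))*z = z*(1 + (-4 + 2*z)/(-4 + z)))
S(12) - 438*(-203 + 13)/(251 - 66) = 12*(-8 + 3*12)/(-4 + 12) - 438*(-203 + 13)/(251 - 66) = 12*(-8 + 36)/8 - (-83220)/185 = 12*(1/8)*28 - (-83220)/185 = 42 - 438*(-38/37) = 42 + 16644/37 = 18198/37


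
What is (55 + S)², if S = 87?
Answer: 20164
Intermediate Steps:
(55 + S)² = (55 + 87)² = 142² = 20164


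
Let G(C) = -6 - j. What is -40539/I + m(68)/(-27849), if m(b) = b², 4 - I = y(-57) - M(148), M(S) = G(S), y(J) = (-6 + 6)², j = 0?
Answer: 1128961363/55698 ≈ 20269.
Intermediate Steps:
y(J) = 0 (y(J) = 0² = 0)
G(C) = -6 (G(C) = -6 - 1*0 = -6 + 0 = -6)
M(S) = -6
I = -2 (I = 4 - (0 - 1*(-6)) = 4 - (0 + 6) = 4 - 1*6 = 4 - 6 = -2)
-40539/I + m(68)/(-27849) = -40539/(-2) + 68²/(-27849) = -40539*(-½) + 4624*(-1/27849) = 40539/2 - 4624/27849 = 1128961363/55698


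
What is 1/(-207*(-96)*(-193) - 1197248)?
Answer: -1/5032544 ≈ -1.9871e-7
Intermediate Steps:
1/(-207*(-96)*(-193) - 1197248) = 1/(19872*(-193) - 1197248) = 1/(-3835296 - 1197248) = 1/(-5032544) = -1/5032544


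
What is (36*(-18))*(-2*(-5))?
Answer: -6480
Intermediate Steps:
(36*(-18))*(-2*(-5)) = -648*10 = -6480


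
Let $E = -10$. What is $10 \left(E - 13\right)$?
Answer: $-230$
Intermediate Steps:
$10 \left(E - 13\right) = 10 \left(-10 - 13\right) = 10 \left(-23\right) = -230$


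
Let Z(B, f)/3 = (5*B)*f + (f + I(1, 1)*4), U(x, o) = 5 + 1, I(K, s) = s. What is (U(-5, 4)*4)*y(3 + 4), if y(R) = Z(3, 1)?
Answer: 1440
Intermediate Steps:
U(x, o) = 6
Z(B, f) = 12 + 3*f + 15*B*f (Z(B, f) = 3*((5*B)*f + (f + 1*4)) = 3*(5*B*f + (f + 4)) = 3*(5*B*f + (4 + f)) = 3*(4 + f + 5*B*f) = 12 + 3*f + 15*B*f)
y(R) = 60 (y(R) = 12 + 3*1 + 15*3*1 = 12 + 3 + 45 = 60)
(U(-5, 4)*4)*y(3 + 4) = (6*4)*60 = 24*60 = 1440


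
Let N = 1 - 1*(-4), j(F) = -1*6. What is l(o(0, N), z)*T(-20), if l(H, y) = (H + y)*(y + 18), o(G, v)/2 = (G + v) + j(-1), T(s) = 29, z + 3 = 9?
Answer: 2784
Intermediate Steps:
z = 6 (z = -3 + 9 = 6)
j(F) = -6
N = 5 (N = 1 + 4 = 5)
o(G, v) = -12 + 2*G + 2*v (o(G, v) = 2*((G + v) - 6) = 2*(-6 + G + v) = -12 + 2*G + 2*v)
l(H, y) = (18 + y)*(H + y) (l(H, y) = (H + y)*(18 + y) = (18 + y)*(H + y))
l(o(0, N), z)*T(-20) = (6² + 18*(-12 + 2*0 + 2*5) + 18*6 + (-12 + 2*0 + 2*5)*6)*29 = (36 + 18*(-12 + 0 + 10) + 108 + (-12 + 0 + 10)*6)*29 = (36 + 18*(-2) + 108 - 2*6)*29 = (36 - 36 + 108 - 12)*29 = 96*29 = 2784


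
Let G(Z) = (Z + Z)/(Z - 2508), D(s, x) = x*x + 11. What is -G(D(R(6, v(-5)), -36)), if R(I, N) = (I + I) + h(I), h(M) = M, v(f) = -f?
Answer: 2614/1201 ≈ 2.1765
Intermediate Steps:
R(I, N) = 3*I (R(I, N) = (I + I) + I = 2*I + I = 3*I)
D(s, x) = 11 + x² (D(s, x) = x² + 11 = 11 + x²)
G(Z) = 2*Z/(-2508 + Z) (G(Z) = (2*Z)/(-2508 + Z) = 2*Z/(-2508 + Z))
-G(D(R(6, v(-5)), -36)) = -2*(11 + (-36)²)/(-2508 + (11 + (-36)²)) = -2*(11 + 1296)/(-2508 + (11 + 1296)) = -2*1307/(-2508 + 1307) = -2*1307/(-1201) = -2*1307*(-1)/1201 = -1*(-2614/1201) = 2614/1201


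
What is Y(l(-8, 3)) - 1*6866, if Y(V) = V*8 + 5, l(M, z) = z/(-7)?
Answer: -48051/7 ≈ -6864.4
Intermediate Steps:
l(M, z) = -z/7 (l(M, z) = z*(-1/7) = -z/7)
Y(V) = 5 + 8*V (Y(V) = 8*V + 5 = 5 + 8*V)
Y(l(-8, 3)) - 1*6866 = (5 + 8*(-1/7*3)) - 1*6866 = (5 + 8*(-3/7)) - 6866 = (5 - 24/7) - 6866 = 11/7 - 6866 = -48051/7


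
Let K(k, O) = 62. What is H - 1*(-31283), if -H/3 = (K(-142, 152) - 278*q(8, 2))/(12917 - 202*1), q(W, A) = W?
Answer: 397769831/12715 ≈ 31284.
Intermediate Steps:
H = 6486/12715 (H = -3*(62 - 278*8)/(12917 - 202*1) = -3*(62 - 2224)/(12917 - 202) = -(-6486)/12715 = -3*(-2162/12715) = 6486/12715 ≈ 0.51011)
H - 1*(-31283) = 6486/12715 - 1*(-31283) = 6486/12715 + 31283 = 397769831/12715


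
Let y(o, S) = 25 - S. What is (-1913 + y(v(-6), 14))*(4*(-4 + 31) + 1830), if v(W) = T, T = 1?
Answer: -3686076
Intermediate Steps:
v(W) = 1
(-1913 + y(v(-6), 14))*(4*(-4 + 31) + 1830) = (-1913 + (25 - 1*14))*(4*(-4 + 31) + 1830) = (-1913 + (25 - 14))*(4*27 + 1830) = (-1913 + 11)*(108 + 1830) = -1902*1938 = -3686076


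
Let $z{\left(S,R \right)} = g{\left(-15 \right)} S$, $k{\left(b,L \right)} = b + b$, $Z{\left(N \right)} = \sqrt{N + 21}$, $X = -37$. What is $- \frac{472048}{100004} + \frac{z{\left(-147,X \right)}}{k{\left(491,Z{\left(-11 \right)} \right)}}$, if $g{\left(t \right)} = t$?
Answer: $- \frac{60760579}{24550982} \approx -2.4749$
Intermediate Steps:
$Z{\left(N \right)} = \sqrt{21 + N}$
$k{\left(b,L \right)} = 2 b$
$z{\left(S,R \right)} = - 15 S$
$- \frac{472048}{100004} + \frac{z{\left(-147,X \right)}}{k{\left(491,Z{\left(-11 \right)} \right)}} = - \frac{472048}{100004} + \frac{\left(-15\right) \left(-147\right)}{2 \cdot 491} = \left(-472048\right) \frac{1}{100004} + \frac{2205}{982} = - \frac{118012}{25001} + 2205 \cdot \frac{1}{982} = - \frac{118012}{25001} + \frac{2205}{982} = - \frac{60760579}{24550982}$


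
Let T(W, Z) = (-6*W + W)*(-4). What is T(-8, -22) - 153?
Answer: -313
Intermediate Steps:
T(W, Z) = 20*W (T(W, Z) = -5*W*(-4) = 20*W)
T(-8, -22) - 153 = 20*(-8) - 153 = -160 - 153 = -313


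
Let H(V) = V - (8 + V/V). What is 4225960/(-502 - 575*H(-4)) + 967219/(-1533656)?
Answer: 6474424491673/10694183288 ≈ 605.42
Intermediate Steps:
H(V) = -9 + V (H(V) = V - (8 + 1) = V - 1*9 = V - 9 = -9 + V)
4225960/(-502 - 575*H(-4)) + 967219/(-1533656) = 4225960/(-502 - 575*(-9 - 4)) + 967219/(-1533656) = 4225960/(-502 - 575*(-13)) + 967219*(-1/1533656) = 4225960/(-502 + 7475) - 967219/1533656 = 4225960/6973 - 967219/1533656 = 6474424491673/10694183288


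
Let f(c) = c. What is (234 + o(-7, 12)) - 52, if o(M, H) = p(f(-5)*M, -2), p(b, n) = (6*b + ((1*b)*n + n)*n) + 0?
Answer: 536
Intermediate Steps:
p(b, n) = 6*b + n*(n + b*n) (p(b, n) = (6*b + (b*n + n)*n) + 0 = (6*b + (n + b*n)*n) + 0 = (6*b + n*(n + b*n)) + 0 = 6*b + n*(n + b*n))
o(M, H) = 4 - 50*M (o(M, H) = (-2)² + 6*(-5*M) - 5*M*(-2)² = 4 - 30*M - 5*M*4 = 4 - 30*M - 20*M = 4 - 50*M)
(234 + o(-7, 12)) - 52 = (234 + (4 - 50*(-7))) - 52 = (234 + (4 + 350)) - 52 = (234 + 354) - 52 = 588 - 52 = 536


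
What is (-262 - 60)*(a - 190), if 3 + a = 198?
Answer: -1610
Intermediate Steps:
a = 195 (a = -3 + 198 = 195)
(-262 - 60)*(a - 190) = (-262 - 60)*(195 - 190) = -322*5 = -1610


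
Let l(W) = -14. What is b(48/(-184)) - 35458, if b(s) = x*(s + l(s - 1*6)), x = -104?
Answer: -781422/23 ≈ -33975.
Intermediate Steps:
b(s) = 1456 - 104*s (b(s) = -104*(s - 14) = -104*(-14 + s) = 1456 - 104*s)
b(48/(-184)) - 35458 = (1456 - 4992/(-184)) - 35458 = (1456 - 4992*(-1)/184) - 35458 = (1456 - 104*(-6/23)) - 35458 = (1456 + 624/23) - 35458 = 34112/23 - 35458 = -781422/23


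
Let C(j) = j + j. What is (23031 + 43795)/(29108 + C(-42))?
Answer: 33413/14512 ≈ 2.3024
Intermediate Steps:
C(j) = 2*j
(23031 + 43795)/(29108 + C(-42)) = (23031 + 43795)/(29108 + 2*(-42)) = 66826/(29108 - 84) = 66826/29024 = 66826*(1/29024) = 33413/14512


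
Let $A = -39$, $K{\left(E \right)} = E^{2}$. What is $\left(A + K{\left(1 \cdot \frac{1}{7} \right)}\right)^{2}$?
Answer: $\frac{3648100}{2401} \approx 1519.4$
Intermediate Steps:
$\left(A + K{\left(1 \cdot \frac{1}{7} \right)}\right)^{2} = \left(-39 + \left(1 \cdot \frac{1}{7}\right)^{2}\right)^{2} = \left(-39 + \left(\frac{1}{7}\right)^{2}\right)^{2} = \left(-39 + \frac{1}{49}\right)^{2} = \left(- \frac{1910}{49}\right)^{2} = \frac{3648100}{2401}$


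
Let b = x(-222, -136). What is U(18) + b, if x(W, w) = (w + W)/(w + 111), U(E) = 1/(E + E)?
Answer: 12913/900 ≈ 14.348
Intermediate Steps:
U(E) = 1/(2*E)
x(W, w) = (W + w)/(111 + w)
b = 358/25 (b = (-222 - 136)/(111 - 136) = -358/(-25) = -1/25*(-358) = 358/25 ≈ 14.320)
U(18) + b = (½)/18 + 358/25 = (½)*(1/18) + 358/25 = 1/36 + 358/25 = 12913/900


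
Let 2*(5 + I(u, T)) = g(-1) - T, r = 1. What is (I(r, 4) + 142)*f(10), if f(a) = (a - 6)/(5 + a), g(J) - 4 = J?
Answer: 182/5 ≈ 36.400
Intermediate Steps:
g(J) = 4 + J
f(a) = (-6 + a)/(5 + a)
I(u, T) = -7/2 - T/2 (I(u, T) = -5 + ((4 - 1) - T)/2 = -5 + (3 - T)/2 = -5 + (3/2 - T/2) = -7/2 - T/2)
(I(r, 4) + 142)*f(10) = ((-7/2 - ½*4) + 142)*((-6 + 10)/(5 + 10)) = ((-7/2 - 2) + 142)*(4/15) = (-11/2 + 142)*((1/15)*4) = (273/2)*(4/15) = 182/5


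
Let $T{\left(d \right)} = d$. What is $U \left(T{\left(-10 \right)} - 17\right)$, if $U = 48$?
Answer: $-1296$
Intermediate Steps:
$U \left(T{\left(-10 \right)} - 17\right) = 48 \left(-10 - 17\right) = 48 \left(-27\right) = -1296$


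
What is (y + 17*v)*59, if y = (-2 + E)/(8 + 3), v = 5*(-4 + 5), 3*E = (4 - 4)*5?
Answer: 55047/11 ≈ 5004.3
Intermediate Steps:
E = 0 (E = ((4 - 4)*5)/3 = (0*5)/3 = (⅓)*0 = 0)
v = 5 (v = 5*1 = 5)
y = -2/11 (y = (-2 + 0)/(8 + 3) = -2/11 ≈ -0.18182)
(y + 17*v)*59 = (-2/11 + 17*5)*59 = (-2/11 + 85)*59 = (933/11)*59 = 55047/11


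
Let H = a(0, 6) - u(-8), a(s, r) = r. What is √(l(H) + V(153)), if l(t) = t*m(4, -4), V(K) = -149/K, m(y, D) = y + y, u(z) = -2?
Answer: √163931/51 ≈ 7.9389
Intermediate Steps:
m(y, D) = 2*y
H = 8 (H = 6 - 1*(-2) = 6 + 2 = 8)
l(t) = 8*t (l(t) = t*(2*4) = t*8 = 8*t)
√(l(H) + V(153)) = √(8*8 - 149/153) = √(64 - 149*1/153) = √(64 - 149/153) = √(9643/153) = √163931/51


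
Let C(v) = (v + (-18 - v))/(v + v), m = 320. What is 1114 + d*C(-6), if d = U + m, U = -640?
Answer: 634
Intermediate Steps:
C(v) = -9/v (C(v) = -18*1/(2*v) = -9/v)
d = -320 (d = -640 + 320 = -320)
1114 + d*C(-6) = 1114 - (-2880)/(-6) = 1114 - (-2880)*(-1)/6 = 1114 - 320*3/2 = 1114 - 480 = 634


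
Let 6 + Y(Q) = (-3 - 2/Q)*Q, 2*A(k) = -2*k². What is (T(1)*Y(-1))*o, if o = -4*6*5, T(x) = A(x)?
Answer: -600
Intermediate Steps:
A(k) = -k² (A(k) = (-2*k²)/2 = -k²)
T(x) = -x²
Y(Q) = -6 + Q*(-3 - 2/Q) (Y(Q) = -6 + (-3 - 2/Q)*Q = -6 + Q*(-3 - 2/Q))
o = -120 (o = -24*5 = -120)
(T(1)*Y(-1))*o = ((-1*1²)*(-8 - 3*(-1)))*(-120) = ((-1*1)*(-8 + 3))*(-120) = -1*(-5)*(-120) = 5*(-120) = -600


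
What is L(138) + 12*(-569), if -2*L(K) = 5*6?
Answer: -6843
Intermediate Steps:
L(K) = -15 (L(K) = -5*6/2 = -½*30 = -15)
L(138) + 12*(-569) = -15 + 12*(-569) = -15 - 6828 = -6843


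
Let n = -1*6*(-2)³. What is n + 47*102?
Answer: 4842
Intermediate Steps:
n = 48 (n = -6*(-8) = 48)
n + 47*102 = 48 + 47*102 = 48 + 4794 = 4842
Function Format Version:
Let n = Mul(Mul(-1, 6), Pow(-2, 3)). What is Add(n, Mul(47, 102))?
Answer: 4842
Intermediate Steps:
n = 48 (n = Mul(-6, -8) = 48)
Add(n, Mul(47, 102)) = Add(48, Mul(47, 102)) = Add(48, 4794) = 4842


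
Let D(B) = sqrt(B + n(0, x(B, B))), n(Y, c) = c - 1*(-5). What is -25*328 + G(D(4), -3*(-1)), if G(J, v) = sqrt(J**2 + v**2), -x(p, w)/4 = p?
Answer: -8200 + sqrt(2) ≈ -8198.6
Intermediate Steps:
x(p, w) = -4*p
n(Y, c) = 5 + c (n(Y, c) = c + 5 = 5 + c)
D(B) = sqrt(5 - 3*B) (D(B) = sqrt(B + (5 - 4*B)) = sqrt(5 - 3*B))
-25*328 + G(D(4), -3*(-1)) = -25*328 + sqrt((sqrt(5 - 3*4))**2 + (-3*(-1))**2) = -8200 + sqrt((sqrt(5 - 12))**2 + 3**2) = -8200 + sqrt((sqrt(-7))**2 + 9) = -8200 + sqrt((I*sqrt(7))**2 + 9) = -8200 + sqrt(-7 + 9) = -8200 + sqrt(2)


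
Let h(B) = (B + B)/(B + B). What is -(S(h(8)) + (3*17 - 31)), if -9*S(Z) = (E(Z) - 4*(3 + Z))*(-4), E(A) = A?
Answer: -40/3 ≈ -13.333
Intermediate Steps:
h(B) = 1 (h(B) = (2*B)/((2*B)) = (2*B)*(1/(2*B)) = 1)
S(Z) = -16/3 - 4*Z/3 (S(Z) = -(Z - 4*(3 + Z))*(-4)/9 = -(Z + (-12 - 4*Z))*(-4)/9 = -(-12 - 3*Z)*(-4)/9 = -(48 + 12*Z)/9 = -16/3 - 4*Z/3)
-(S(h(8)) + (3*17 - 31)) = -((-16/3 - 4/3*1) + (3*17 - 31)) = -((-16/3 - 4/3) + (51 - 31)) = -(-20/3 + 20) = -1*40/3 = -40/3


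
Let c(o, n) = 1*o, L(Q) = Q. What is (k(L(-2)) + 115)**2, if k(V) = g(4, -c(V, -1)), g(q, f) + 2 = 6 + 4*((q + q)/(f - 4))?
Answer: 10609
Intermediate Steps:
c(o, n) = o
g(q, f) = 4 + 8*q/(-4 + f) (g(q, f) = -2 + (6 + 4*((q + q)/(f - 4))) = -2 + (6 + 4*((2*q)/(-4 + f))) = -2 + (6 + 4*(2*q/(-4 + f))) = -2 + (6 + 8*q/(-4 + f)) = 4 + 8*q/(-4 + f))
k(V) = 4*(4 - V)/(-4 - V) (k(V) = 4*(-4 - V + 2*4)/(-4 - V) = 4*(-4 - V + 8)/(-4 - V) = 4*(4 - V)/(-4 - V))
(k(L(-2)) + 115)**2 = (4*(-4 - 2)/(4 - 2) + 115)**2 = (4*(-6)/2 + 115)**2 = (4*(1/2)*(-6) + 115)**2 = (-12 + 115)**2 = 103**2 = 10609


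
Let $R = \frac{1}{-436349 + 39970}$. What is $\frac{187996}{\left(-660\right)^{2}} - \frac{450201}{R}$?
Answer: $\frac{19433229195340099}{108900} \approx 1.7845 \cdot 10^{11}$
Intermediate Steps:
$R = - \frac{1}{396379}$ ($R = \frac{1}{-396379} = - \frac{1}{396379} \approx -2.5228 \cdot 10^{-6}$)
$\frac{187996}{\left(-660\right)^{2}} - \frac{450201}{R} = \frac{187996}{\left(-660\right)^{2}} - \frac{450201}{- \frac{1}{396379}} = \frac{187996}{435600} - -178450222179 = 187996 \cdot \frac{1}{435600} + 178450222179 = \frac{46999}{108900} + 178450222179 = \frac{19433229195340099}{108900}$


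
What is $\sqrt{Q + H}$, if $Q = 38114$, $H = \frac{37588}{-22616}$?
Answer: $\frac{\sqrt{1218364396986}}{5654} \approx 195.22$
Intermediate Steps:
$H = - \frac{9397}{5654}$ ($H = 37588 \left(- \frac{1}{22616}\right) = - \frac{9397}{5654} \approx -1.662$)
$\sqrt{Q + H} = \sqrt{38114 - \frac{9397}{5654}} = \sqrt{\frac{215487159}{5654}} = \frac{\sqrt{1218364396986}}{5654}$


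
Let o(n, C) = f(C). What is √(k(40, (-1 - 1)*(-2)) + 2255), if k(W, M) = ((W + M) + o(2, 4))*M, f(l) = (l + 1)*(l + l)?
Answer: √2591 ≈ 50.902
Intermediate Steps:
f(l) = 2*l*(1 + l) (f(l) = (1 + l)*(2*l) = 2*l*(1 + l))
o(n, C) = 2*C*(1 + C)
k(W, M) = M*(40 + M + W) (k(W, M) = ((W + M) + 2*4*(1 + 4))*M = ((M + W) + 2*4*5)*M = ((M + W) + 40)*M = (40 + M + W)*M = M*(40 + M + W))
√(k(40, (-1 - 1)*(-2)) + 2255) = √(((-1 - 1)*(-2))*(40 + (-1 - 1)*(-2) + 40) + 2255) = √((-2*(-2))*(40 - 2*(-2) + 40) + 2255) = √(4*(40 + 4 + 40) + 2255) = √(4*84 + 2255) = √(336 + 2255) = √2591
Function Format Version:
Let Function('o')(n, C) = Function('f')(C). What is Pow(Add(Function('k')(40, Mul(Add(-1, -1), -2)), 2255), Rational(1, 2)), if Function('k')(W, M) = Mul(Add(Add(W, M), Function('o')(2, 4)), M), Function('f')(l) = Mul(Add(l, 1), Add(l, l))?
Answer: Pow(2591, Rational(1, 2)) ≈ 50.902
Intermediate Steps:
Function('f')(l) = Mul(2, l, Add(1, l)) (Function('f')(l) = Mul(Add(1, l), Mul(2, l)) = Mul(2, l, Add(1, l)))
Function('o')(n, C) = Mul(2, C, Add(1, C))
Function('k')(W, M) = Mul(M, Add(40, M, W)) (Function('k')(W, M) = Mul(Add(Add(W, M), Mul(2, 4, Add(1, 4))), M) = Mul(Add(Add(M, W), Mul(2, 4, 5)), M) = Mul(Add(Add(M, W), 40), M) = Mul(Add(40, M, W), M) = Mul(M, Add(40, M, W)))
Pow(Add(Function('k')(40, Mul(Add(-1, -1), -2)), 2255), Rational(1, 2)) = Pow(Add(Mul(Mul(Add(-1, -1), -2), Add(40, Mul(Add(-1, -1), -2), 40)), 2255), Rational(1, 2)) = Pow(Add(Mul(Mul(-2, -2), Add(40, Mul(-2, -2), 40)), 2255), Rational(1, 2)) = Pow(Add(Mul(4, Add(40, 4, 40)), 2255), Rational(1, 2)) = Pow(Add(Mul(4, 84), 2255), Rational(1, 2)) = Pow(Add(336, 2255), Rational(1, 2)) = Pow(2591, Rational(1, 2))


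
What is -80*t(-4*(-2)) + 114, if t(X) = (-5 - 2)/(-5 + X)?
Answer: 902/3 ≈ 300.67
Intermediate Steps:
t(X) = -7/(-5 + X)
-80*t(-4*(-2)) + 114 = -(-560)/(-5 - 4*(-2)) + 114 = -(-560)/(-5 + 8) + 114 = -(-560)/3 + 114 = -80*(-7/3) + 114 = 560/3 + 114 = 902/3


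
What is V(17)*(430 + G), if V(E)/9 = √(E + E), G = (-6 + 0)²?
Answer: 4194*√34 ≈ 24455.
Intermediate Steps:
G = 36 (G = (-6)² = 36)
V(E) = 9*√2*√E (V(E) = 9*√(E + E) = 9*√(2*E) = 9*(√2*√E) = 9*√2*√E)
V(17)*(430 + G) = (9*√2*√17)*(430 + 36) = (9*√34)*466 = 4194*√34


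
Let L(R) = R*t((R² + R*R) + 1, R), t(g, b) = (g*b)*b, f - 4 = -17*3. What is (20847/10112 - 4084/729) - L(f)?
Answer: 3382066644833431/7371648 ≈ 4.5879e+8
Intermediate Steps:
f = -47 (f = 4 - 17*3 = 4 - 51 = -47)
t(g, b) = g*b² (t(g, b) = (b*g)*b = g*b²)
L(R) = R³*(1 + 2*R²) (L(R) = R*(((R² + R*R) + 1)*R²) = R*(((R² + R²) + 1)*R²) = R*((2*R² + 1)*R²) = R*((1 + 2*R²)*R²) = R*(R²*(1 + 2*R²)) = R³*(1 + 2*R²))
(20847/10112 - 4084/729) - L(f) = (20847/10112 - 4084/729) - ((-47)³ + 2*(-47)⁵) = (20847*(1/10112) - 4084*1/729) - (-103823 + 2*(-229345007)) = (20847/10112 - 4084/729) - (-103823 - 458690014) = -26099945/7371648 - 1*(-458793837) = -26099945/7371648 + 458793837 = 3382066644833431/7371648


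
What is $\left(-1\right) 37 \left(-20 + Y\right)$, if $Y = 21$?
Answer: $-37$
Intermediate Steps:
$\left(-1\right) 37 \left(-20 + Y\right) = \left(-1\right) 37 \left(-20 + 21\right) = \left(-37\right) 1 = -37$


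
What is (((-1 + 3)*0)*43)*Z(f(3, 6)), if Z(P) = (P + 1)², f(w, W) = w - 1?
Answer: 0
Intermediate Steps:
f(w, W) = -1 + w
Z(P) = (1 + P)²
(((-1 + 3)*0)*43)*Z(f(3, 6)) = (((-1 + 3)*0)*43)*(1 + (-1 + 3))² = ((2*0)*43)*(1 + 2)² = (0*43)*3² = 0*9 = 0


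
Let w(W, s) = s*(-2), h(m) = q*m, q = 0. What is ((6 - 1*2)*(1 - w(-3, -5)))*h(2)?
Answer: 0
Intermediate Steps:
h(m) = 0 (h(m) = 0*m = 0)
w(W, s) = -2*s
((6 - 1*2)*(1 - w(-3, -5)))*h(2) = ((6 - 1*2)*(1 - (-2)*(-5)))*0 = ((6 - 2)*(1 - 1*10))*0 = (4*(1 - 10))*0 = (4*(-9))*0 = -36*0 = 0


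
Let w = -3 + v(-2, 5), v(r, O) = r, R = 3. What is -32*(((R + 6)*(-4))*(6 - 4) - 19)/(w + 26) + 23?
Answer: 485/3 ≈ 161.67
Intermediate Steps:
w = -5 (w = -3 - 2 = -5)
-32*(((R + 6)*(-4))*(6 - 4) - 19)/(w + 26) + 23 = -32*(((3 + 6)*(-4))*(6 - 4) - 19)/(-5 + 26) + 23 = -32*((9*(-4))*2 - 19)/21 + 23 = -32*(-36*2 - 19)/21 + 23 = -32*(-72 - 19)/21 + 23 = -(-2912)/21 + 23 = -32*(-13/3) + 23 = 416/3 + 23 = 485/3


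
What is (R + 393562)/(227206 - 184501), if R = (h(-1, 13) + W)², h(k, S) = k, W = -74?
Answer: 399187/42705 ≈ 9.3475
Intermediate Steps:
R = 5625 (R = (-1 - 74)² = (-75)² = 5625)
(R + 393562)/(227206 - 184501) = (5625 + 393562)/(227206 - 184501) = 399187/42705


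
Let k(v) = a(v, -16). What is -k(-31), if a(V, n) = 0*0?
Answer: 0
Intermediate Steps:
a(V, n) = 0
k(v) = 0
-k(-31) = -1*0 = 0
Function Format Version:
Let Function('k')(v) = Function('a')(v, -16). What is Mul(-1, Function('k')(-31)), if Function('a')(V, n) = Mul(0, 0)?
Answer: 0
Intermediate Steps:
Function('a')(V, n) = 0
Function('k')(v) = 0
Mul(-1, Function('k')(-31)) = Mul(-1, 0) = 0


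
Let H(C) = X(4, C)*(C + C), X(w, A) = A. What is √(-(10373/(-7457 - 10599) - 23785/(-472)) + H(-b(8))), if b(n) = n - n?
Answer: I*√3533529342147/266326 ≈ 7.0582*I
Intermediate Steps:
b(n) = 0
H(C) = 2*C² (H(C) = C*(C + C) = C*(2*C) = 2*C²)
√(-(10373/(-7457 - 10599) - 23785/(-472)) + H(-b(8))) = √(-(10373/(-7457 - 10599) - 23785/(-472)) + 2*(-1*0)²) = √(-(10373/(-18056) - 23785*(-1/472)) + 2*0²) = √(-(10373*(-1/18056) + 23785/472) + 2*0) = √(-(-10373/18056 + 23785/472) + 0) = √(-1*26535369/532652 + 0) = √(-26535369/532652 + 0) = √(-26535369/532652) = I*√3533529342147/266326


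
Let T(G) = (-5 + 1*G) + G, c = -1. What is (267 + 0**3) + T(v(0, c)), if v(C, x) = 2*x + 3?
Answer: 264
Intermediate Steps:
v(C, x) = 3 + 2*x
T(G) = -5 + 2*G (T(G) = (-5 + G) + G = -5 + 2*G)
(267 + 0**3) + T(v(0, c)) = (267 + 0**3) + (-5 + 2*(3 + 2*(-1))) = (267 + 0) + (-5 + 2*(3 - 2)) = 267 + (-5 + 2*1) = 267 + (-5 + 2) = 267 - 3 = 264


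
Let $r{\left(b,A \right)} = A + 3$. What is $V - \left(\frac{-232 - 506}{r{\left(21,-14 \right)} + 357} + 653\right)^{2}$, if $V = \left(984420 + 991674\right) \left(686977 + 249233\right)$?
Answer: $\frac{55369803467014460}{29929} \approx 1.85 \cdot 10^{12}$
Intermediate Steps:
$r{\left(b,A \right)} = 3 + A$
$V = 1850038963740$ ($V = 1976094 \cdot 936210 = 1850038963740$)
$V - \left(\frac{-232 - 506}{r{\left(21,-14 \right)} + 357} + 653\right)^{2} = 1850038963740 - \left(\frac{-232 - 506}{\left(3 - 14\right) + 357} + 653\right)^{2} = 1850038963740 - \left(- \frac{738}{-11 + 357} + 653\right)^{2} = 1850038963740 - \left(- \frac{738}{346} + 653\right)^{2} = 1850038963740 - \left(\left(-738\right) \frac{1}{346} + 653\right)^{2} = 1850038963740 - \left(- \frac{369}{173} + 653\right)^{2} = 1850038963740 - \left(\frac{112600}{173}\right)^{2} = 1850038963740 - \frac{12678760000}{29929} = \frac{55369803467014460}{29929}$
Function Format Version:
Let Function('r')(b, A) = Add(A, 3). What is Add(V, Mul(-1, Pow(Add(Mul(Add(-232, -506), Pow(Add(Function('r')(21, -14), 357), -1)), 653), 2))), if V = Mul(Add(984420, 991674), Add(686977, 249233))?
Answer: Rational(55369803467014460, 29929) ≈ 1.8500e+12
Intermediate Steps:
Function('r')(b, A) = Add(3, A)
V = 1850038963740 (V = Mul(1976094, 936210) = 1850038963740)
Add(V, Mul(-1, Pow(Add(Mul(Add(-232, -506), Pow(Add(Function('r')(21, -14), 357), -1)), 653), 2))) = Add(1850038963740, Mul(-1, Pow(Add(Mul(Add(-232, -506), Pow(Add(Add(3, -14), 357), -1)), 653), 2))) = Add(1850038963740, Mul(-1, Pow(Add(Mul(-738, Pow(Add(-11, 357), -1)), 653), 2))) = Add(1850038963740, Mul(-1, Pow(Add(Mul(-738, Pow(346, -1)), 653), 2))) = Add(1850038963740, Mul(-1, Pow(Add(Mul(-738, Rational(1, 346)), 653), 2))) = Add(1850038963740, Mul(-1, Pow(Add(Rational(-369, 173), 653), 2))) = Add(1850038963740, Mul(-1, Pow(Rational(112600, 173), 2))) = Add(1850038963740, Mul(-1, Rational(12678760000, 29929))) = Add(1850038963740, Rational(-12678760000, 29929)) = Rational(55369803467014460, 29929)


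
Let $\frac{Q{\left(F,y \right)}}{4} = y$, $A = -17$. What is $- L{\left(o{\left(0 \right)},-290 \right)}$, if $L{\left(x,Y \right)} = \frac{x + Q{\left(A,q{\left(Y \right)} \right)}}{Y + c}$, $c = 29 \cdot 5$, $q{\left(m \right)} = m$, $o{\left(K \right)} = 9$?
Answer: $- \frac{1151}{145} \approx -7.9379$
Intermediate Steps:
$c = 145$
$Q{\left(F,y \right)} = 4 y$
$L{\left(x,Y \right)} = \frac{x + 4 Y}{145 + Y}$ ($L{\left(x,Y \right)} = \frac{x + 4 Y}{Y + 145} = \frac{x + 4 Y}{145 + Y}$)
$- L{\left(o{\left(0 \right)},-290 \right)} = - \frac{9 + 4 \left(-290\right)}{145 - 290} = - \frac{9 - 1160}{-145} = - \frac{\left(-1\right) \left(-1151\right)}{145} = \left(-1\right) \frac{1151}{145} = - \frac{1151}{145}$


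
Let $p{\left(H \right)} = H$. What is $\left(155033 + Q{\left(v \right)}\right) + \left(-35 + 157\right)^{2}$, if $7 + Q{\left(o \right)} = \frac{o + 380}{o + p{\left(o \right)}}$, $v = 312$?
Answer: $\frac{26506133}{156} \approx 1.6991 \cdot 10^{5}$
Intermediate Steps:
$Q{\left(o \right)} = -7 + \frac{380 + o}{2 o}$ ($Q{\left(o \right)} = -7 + \frac{o + 380}{o + o} = -7 + \frac{380 + o}{2 o}$)
$\left(155033 + Q{\left(v \right)}\right) + \left(-35 + 157\right)^{2} = \left(155033 - \left(\frac{13}{2} - \frac{190}{312}\right)\right) + \left(-35 + 157\right)^{2} = \left(155033 + \left(- \frac{13}{2} + 190 \cdot \frac{1}{312}\right)\right) + 122^{2} = \left(155033 + \left(- \frac{13}{2} + \frac{95}{156}\right)\right) + 14884 = \left(155033 - \frac{919}{156}\right) + 14884 = \frac{24184229}{156} + 14884 = \frac{26506133}{156}$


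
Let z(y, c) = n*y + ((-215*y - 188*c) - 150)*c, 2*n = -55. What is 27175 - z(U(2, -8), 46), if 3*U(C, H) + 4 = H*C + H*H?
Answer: 1732019/3 ≈ 5.7734e+5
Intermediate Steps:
n = -55/2 (n = (½)*(-55) = -55/2 ≈ -27.500)
U(C, H) = -4/3 + H²/3 + C*H/3 (U(C, H) = -4/3 + (H*C + H*H)/3 = -4/3 + (C*H + H²)/3 = -4/3 + (H² + C*H)/3 = -4/3 + (H²/3 + C*H/3) = -4/3 + H²/3 + C*H/3)
z(y, c) = -55*y/2 + c*(-150 - 215*y - 188*c) (z(y, c) = -55*y/2 + ((-215*y - 188*c) - 150)*c = -55*y/2 + (-150 - 215*y - 188*c)*c = -55*y/2 + c*(-150 - 215*y - 188*c))
27175 - z(U(2, -8), 46) = 27175 - (-188*46² - 150*46 - 55*(-4/3 + (⅓)*(-8)² + (⅓)*2*(-8))/2 - 215*46*(-4/3 + (⅓)*(-8)² + (⅓)*2*(-8))) = 27175 - (-188*2116 - 6900 - 55*(-4/3 + (⅓)*64 - 16/3)/2 - 215*46*(-4/3 + (⅓)*64 - 16/3)) = 27175 - (-397808 - 6900 - 55*(-4/3 + 64/3 - 16/3)/2 - 215*46*(-4/3 + 64/3 - 16/3)) = 27175 - (-397808 - 6900 - 55/2*44/3 - 215*46*44/3) = 27175 - (-397808 - 6900 - 1210/3 - 435160/3) = 27175 - 1*(-1650494/3) = 27175 + 1650494/3 = 1732019/3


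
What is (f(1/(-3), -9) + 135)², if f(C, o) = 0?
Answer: 18225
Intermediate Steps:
(f(1/(-3), -9) + 135)² = (0 + 135)² = 135² = 18225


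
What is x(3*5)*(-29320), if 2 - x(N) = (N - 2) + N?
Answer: 762320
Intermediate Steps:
x(N) = 4 - 2*N (x(N) = 2 - ((N - 2) + N) = 2 - ((-2 + N) + N) = 2 - (-2 + 2*N) = 2 + (2 - 2*N) = 4 - 2*N)
x(3*5)*(-29320) = (4 - 6*5)*(-29320) = (4 - 2*15)*(-29320) = (4 - 30)*(-29320) = -26*(-29320) = 762320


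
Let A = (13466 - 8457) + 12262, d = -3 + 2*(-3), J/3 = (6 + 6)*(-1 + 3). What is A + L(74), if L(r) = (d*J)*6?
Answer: 13383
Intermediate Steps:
J = 72 (J = 3*((6 + 6)*(-1 + 3)) = 3*(12*2) = 3*24 = 72)
d = -9 (d = -3 - 6 = -9)
L(r) = -3888 (L(r) = -9*72*6 = -648*6 = -3888)
A = 17271 (A = 5009 + 12262 = 17271)
A + L(74) = 17271 - 3888 = 13383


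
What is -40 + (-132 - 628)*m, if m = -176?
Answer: 133720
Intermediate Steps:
-40 + (-132 - 628)*m = -40 + (-132 - 628)*(-176) = -40 - 760*(-176) = -40 + 133760 = 133720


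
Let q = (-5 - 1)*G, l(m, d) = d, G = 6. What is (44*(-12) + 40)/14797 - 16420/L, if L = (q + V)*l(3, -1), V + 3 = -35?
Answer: -121501426/547489 ≈ -221.92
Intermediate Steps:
V = -38 (V = -3 - 35 = -38)
q = -36 (q = (-5 - 1)*6 = -6*6 = -36)
L = 74 (L = (-36 - 38)*(-1) = -74*(-1) = 74)
(44*(-12) + 40)/14797 - 16420/L = (44*(-12) + 40)/14797 - 16420/74 = (-528 + 40)*(1/14797) - 16420*1/74 = -488*1/14797 - 8210/37 = -488/14797 - 8210/37 = -121501426/547489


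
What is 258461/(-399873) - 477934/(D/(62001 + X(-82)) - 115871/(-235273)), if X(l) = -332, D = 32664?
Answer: -2772870611177725787965/5930358901441683 ≈ -4.6757e+5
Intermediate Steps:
258461/(-399873) - 477934/(D/(62001 + X(-82)) - 115871/(-235273)) = 258461/(-399873) - 477934/(32664/(62001 - 332) - 115871/(-235273)) = 258461*(-1/399873) - 477934/(32664/61669 - 115871*(-1/235273)) = -258461/399873 - 477934/(32664*(1/61669) + 115871/235273) = -258461/399873 - 477934/(32664/61669 + 115871/235273) = -258461/399873 - 477934/14830605971/14509050637 = -258461/399873 - 477934*14509050637/14830605971 = -258461/399873 - 6934368607143958/14830605971 = -2772870611177725787965/5930358901441683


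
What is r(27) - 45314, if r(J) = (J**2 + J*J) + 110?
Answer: -43746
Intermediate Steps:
r(J) = 110 + 2*J**2 (r(J) = (J**2 + J**2) + 110 = 2*J**2 + 110 = 110 + 2*J**2)
r(27) - 45314 = (110 + 2*27**2) - 45314 = (110 + 2*729) - 45314 = (110 + 1458) - 45314 = 1568 - 45314 = -43746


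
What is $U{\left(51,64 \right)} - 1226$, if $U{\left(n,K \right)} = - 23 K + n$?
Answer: $-2647$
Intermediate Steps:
$U{\left(n,K \right)} = n - 23 K$
$U{\left(51,64 \right)} - 1226 = \left(51 - 1472\right) - 1226 = -1421 - 1226 = -2647$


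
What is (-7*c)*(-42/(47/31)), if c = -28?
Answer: -255192/47 ≈ -5429.6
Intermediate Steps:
(-7*c)*(-42/(47/31)) = (-7*(-28))*(-42/(47/31)) = 196*(-42/(47*(1/31))) = 196*(-42/47/31) = 196*(-42*31/47) = 196*(-1302/47) = -255192/47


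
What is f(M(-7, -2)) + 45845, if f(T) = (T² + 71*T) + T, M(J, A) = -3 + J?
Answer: 45225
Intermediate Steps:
f(T) = T² + 72*T
f(M(-7, -2)) + 45845 = (-3 - 7)*(72 + (-3 - 7)) + 45845 = -10*(72 - 10) + 45845 = -10*62 + 45845 = -620 + 45845 = 45225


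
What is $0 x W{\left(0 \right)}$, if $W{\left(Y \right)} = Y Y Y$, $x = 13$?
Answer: $0$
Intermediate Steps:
$W{\left(Y \right)} = Y^{3}$ ($W{\left(Y \right)} = Y^{2} Y = Y^{3}$)
$0 x W{\left(0 \right)} = 0 \cdot 13 \cdot 0^{3} = 0 \cdot 0 = 0$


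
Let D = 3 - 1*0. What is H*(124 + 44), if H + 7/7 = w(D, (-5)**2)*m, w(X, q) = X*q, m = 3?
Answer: 37632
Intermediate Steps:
D = 3 (D = 3 + 0 = 3)
H = 224 (H = -1 + (3*(-5)**2)*3 = -1 + (3*25)*3 = -1 + 75*3 = -1 + 225 = 224)
H*(124 + 44) = 224*(124 + 44) = 224*168 = 37632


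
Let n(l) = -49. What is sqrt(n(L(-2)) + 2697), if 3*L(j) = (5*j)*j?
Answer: 2*sqrt(662) ≈ 51.459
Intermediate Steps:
L(j) = 5*j**2/3 (L(j) = ((5*j)*j)/3 = (5*j**2)/3 = 5*j**2/3)
sqrt(n(L(-2)) + 2697) = sqrt(-49 + 2697) = sqrt(2648) = 2*sqrt(662)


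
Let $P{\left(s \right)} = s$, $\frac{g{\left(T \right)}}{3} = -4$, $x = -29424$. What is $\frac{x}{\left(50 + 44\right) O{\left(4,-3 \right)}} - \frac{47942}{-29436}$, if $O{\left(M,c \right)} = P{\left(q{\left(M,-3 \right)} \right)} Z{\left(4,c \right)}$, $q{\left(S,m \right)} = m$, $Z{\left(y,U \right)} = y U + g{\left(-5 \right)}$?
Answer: $- \frac{1880741}{691746} \approx -2.7188$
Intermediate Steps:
$g{\left(T \right)} = -12$ ($g{\left(T \right)} = 3 \left(-4\right) = -12$)
$Z{\left(y,U \right)} = -12 + U y$ ($Z{\left(y,U \right)} = y U - 12 = U y - 12 = -12 + U y$)
$O{\left(M,c \right)} = 36 - 12 c$ ($O{\left(M,c \right)} = - 3 \left(-12 + c 4\right) = - 3 \left(-12 + 4 c\right) = 36 - 12 c$)
$\frac{x}{\left(50 + 44\right) O{\left(4,-3 \right)}} - \frac{47942}{-29436} = - \frac{29424}{\left(50 + 44\right) \left(36 - -36\right)} - \frac{47942}{-29436} = - \frac{29424}{94 \left(36 + 36\right)} - - \frac{23971}{14718} = - \frac{29424}{94 \cdot 72} + \frac{23971}{14718} = - \frac{29424}{6768} + \frac{23971}{14718} = \left(-29424\right) \frac{1}{6768} + \frac{23971}{14718} = - \frac{613}{141} + \frac{23971}{14718} = - \frac{1880741}{691746}$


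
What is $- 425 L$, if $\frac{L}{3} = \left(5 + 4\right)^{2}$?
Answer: $-103275$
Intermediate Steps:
$L = 243$ ($L = 3 \left(5 + 4\right)^{2} = 3 \cdot 9^{2} = 3 \cdot 81 = 243$)
$- 425 L = \left(-425\right) 243 = -103275$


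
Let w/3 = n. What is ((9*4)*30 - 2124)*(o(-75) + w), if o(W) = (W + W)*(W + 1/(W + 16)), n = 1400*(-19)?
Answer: 4222249200/59 ≈ 7.1564e+7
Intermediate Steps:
n = -26600
w = -79800 (w = 3*(-26600) = -79800)
o(W) = 2*W*(W + 1/(16 + W)) (o(W) = (2*W)*(W + 1/(16 + W)) = 2*W*(W + 1/(16 + W)))
((9*4)*30 - 2124)*(o(-75) + w) = ((9*4)*30 - 2124)*(2*(-75)*(1 + (-75)² + 16*(-75))/(16 - 75) - 79800) = (36*30 - 2124)*(2*(-75)*(1 + 5625 - 1200)/(-59) - 79800) = (1080 - 2124)*(2*(-75)*(-1/59)*4426 - 79800) = -1044*(663900/59 - 79800) = -1044*(-4044300/59) = 4222249200/59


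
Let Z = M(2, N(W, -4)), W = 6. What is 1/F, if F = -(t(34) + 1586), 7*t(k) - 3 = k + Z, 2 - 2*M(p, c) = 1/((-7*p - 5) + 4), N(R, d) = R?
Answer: -30/47743 ≈ -0.00062836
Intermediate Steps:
M(p, c) = 1 - 1/(2*(-1 - 7*p)) (M(p, c) = 1 - 1/(2*((-7*p - 5) + 4)) = 1 - 1/(2*((-5 - 7*p) + 4)) = 1 - 1/(2*(-1 - 7*p)))
Z = 31/30 (Z = (3 + 14*2)/(2*(1 + 7*2)) = (3 + 28)/(2*(1 + 14)) = (½)*31/15 = (½)*(1/15)*31 = 31/30 ≈ 1.0333)
t(k) = 121/210 + k/7 (t(k) = 3/7 + (k + 31/30)/7 = 3/7 + (31/30 + k)/7 = 3/7 + (31/210 + k/7) = 121/210 + k/7)
F = -47743/30 (F = -((121/210 + (⅐)*34) + 1586) = -((121/210 + 34/7) + 1586) = -(163/30 + 1586) = -1*47743/30 = -47743/30 ≈ -1591.4)
1/F = 1/(-47743/30) = -30/47743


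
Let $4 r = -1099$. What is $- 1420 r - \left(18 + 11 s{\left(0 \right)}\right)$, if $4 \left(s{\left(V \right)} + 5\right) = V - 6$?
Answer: $\frac{780397}{2} \approx 3.902 \cdot 10^{5}$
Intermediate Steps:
$r = - \frac{1099}{4}$ ($r = \frac{1}{4} \left(-1099\right) = - \frac{1099}{4} \approx -274.75$)
$s{\left(V \right)} = - \frac{13}{2} + \frac{V}{4}$ ($s{\left(V \right)} = -5 + \frac{V - 6}{4} = -5 + \frac{-6 + V}{4} = -5 + \left(- \frac{3}{2} + \frac{V}{4}\right) = - \frac{13}{2} + \frac{V}{4}$)
$- 1420 r - \left(18 + 11 s{\left(0 \right)}\right) = \left(-1420\right) \left(- \frac{1099}{4}\right) - \left(18 + 11 \left(- \frac{13}{2} + \frac{1}{4} \cdot 0\right)\right) = 390145 - \left(18 + 11 \left(- \frac{13}{2} + 0\right)\right) = 390145 - - \frac{107}{2} = 390145 + \left(-18 + \frac{143}{2}\right) = 390145 + \frac{107}{2} = \frac{780397}{2}$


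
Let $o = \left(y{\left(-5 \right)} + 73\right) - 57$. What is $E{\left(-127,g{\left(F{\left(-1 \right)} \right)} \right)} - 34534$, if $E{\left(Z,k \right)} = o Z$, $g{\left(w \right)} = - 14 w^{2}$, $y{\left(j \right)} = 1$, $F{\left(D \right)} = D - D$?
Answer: $-36693$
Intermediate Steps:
$F{\left(D \right)} = 0$
$o = 17$ ($o = \left(1 + 73\right) - 57 = 74 - 57 = 17$)
$E{\left(Z,k \right)} = 17 Z$
$E{\left(-127,g{\left(F{\left(-1 \right)} \right)} \right)} - 34534 = 17 \left(-127\right) - 34534 = -2159 - 34534 = -36693$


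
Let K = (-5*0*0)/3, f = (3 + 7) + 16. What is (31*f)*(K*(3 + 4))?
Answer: 0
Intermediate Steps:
f = 26 (f = 10 + 16 = 26)
K = 0 (K = (0*0)*(1/3) = 0*(1/3) = 0)
(31*f)*(K*(3 + 4)) = (31*26)*(0*(3 + 4)) = 806*(0*7) = 806*0 = 0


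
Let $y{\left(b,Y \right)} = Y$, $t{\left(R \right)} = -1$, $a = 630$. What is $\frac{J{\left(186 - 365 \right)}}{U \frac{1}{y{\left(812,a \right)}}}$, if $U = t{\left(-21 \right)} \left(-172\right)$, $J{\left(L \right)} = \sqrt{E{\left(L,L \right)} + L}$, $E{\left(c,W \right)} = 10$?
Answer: $\frac{4095 i}{86} \approx 47.616 i$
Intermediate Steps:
$J{\left(L \right)} = \sqrt{10 + L}$
$U = 172$ ($U = \left(-1\right) \left(-172\right) = 172$)
$\frac{J{\left(186 - 365 \right)}}{U \frac{1}{y{\left(812,a \right)}}} = \frac{\sqrt{10 + \left(186 - 365\right)}}{172 \cdot \frac{1}{630}} = \frac{\sqrt{10 - 179}}{\frac{86}{315}} = \sqrt{-169} \cdot \frac{315}{86} = 13 i \frac{315}{86} = \frac{4095 i}{86}$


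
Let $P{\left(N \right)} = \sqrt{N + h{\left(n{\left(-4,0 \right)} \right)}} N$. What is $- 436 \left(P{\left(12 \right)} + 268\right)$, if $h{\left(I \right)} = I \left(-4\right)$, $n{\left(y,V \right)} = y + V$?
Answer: $-116848 - 10464 \sqrt{7} \approx -1.4453 \cdot 10^{5}$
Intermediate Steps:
$n{\left(y,V \right)} = V + y$
$h{\left(I \right)} = - 4 I$
$P{\left(N \right)} = N \sqrt{16 + N}$ ($P{\left(N \right)} = \sqrt{N - 4 \left(0 - 4\right)} N = \sqrt{N - -16} N = \sqrt{N + 16} N = \sqrt{16 + N} N = N \sqrt{16 + N}$)
$- 436 \left(P{\left(12 \right)} + 268\right) = - 436 \left(12 \sqrt{16 + 12} + 268\right) = - 436 \left(12 \sqrt{28} + 268\right) = - 436 \left(12 \cdot 2 \sqrt{7} + 268\right) = - 436 \left(24 \sqrt{7} + 268\right) = - 436 \left(268 + 24 \sqrt{7}\right) = -116848 - 10464 \sqrt{7}$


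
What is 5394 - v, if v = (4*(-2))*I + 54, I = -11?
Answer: 5252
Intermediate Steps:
v = 142 (v = (4*(-2))*(-11) + 54 = -8*(-11) + 54 = 88 + 54 = 142)
5394 - v = 5394 - 1*142 = 5394 - 142 = 5252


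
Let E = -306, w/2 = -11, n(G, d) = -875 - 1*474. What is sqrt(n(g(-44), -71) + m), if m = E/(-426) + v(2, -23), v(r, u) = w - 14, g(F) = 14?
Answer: 2*I*sqrt(1744541)/71 ≈ 37.206*I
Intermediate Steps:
n(G, d) = -1349 (n(G, d) = -875 - 474 = -1349)
w = -22 (w = 2*(-11) = -22)
v(r, u) = -36 (v(r, u) = -22 - 14 = -36)
m = -2505/71 (m = -306/(-426) - 36 = -306*(-1/426) - 36 = 51/71 - 36 = -2505/71 ≈ -35.282)
sqrt(n(g(-44), -71) + m) = sqrt(-1349 - 2505/71) = sqrt(-98284/71) = 2*I*sqrt(1744541)/71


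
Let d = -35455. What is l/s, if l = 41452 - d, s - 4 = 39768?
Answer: 76907/39772 ≈ 1.9337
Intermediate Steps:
s = 39772 (s = 4 + 39768 = 39772)
l = 76907 (l = 41452 - 1*(-35455) = 41452 + 35455 = 76907)
l/s = 76907/39772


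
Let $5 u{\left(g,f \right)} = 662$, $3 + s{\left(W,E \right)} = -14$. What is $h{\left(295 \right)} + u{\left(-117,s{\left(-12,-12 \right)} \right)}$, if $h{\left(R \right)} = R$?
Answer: $\frac{2137}{5} \approx 427.4$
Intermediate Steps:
$s{\left(W,E \right)} = -17$ ($s{\left(W,E \right)} = -3 - 14 = -17$)
$u{\left(g,f \right)} = \frac{662}{5}$ ($u{\left(g,f \right)} = \frac{1}{5} \cdot 662 = \frac{662}{5}$)
$h{\left(295 \right)} + u{\left(-117,s{\left(-12,-12 \right)} \right)} = 295 + \frac{662}{5} = \frac{2137}{5}$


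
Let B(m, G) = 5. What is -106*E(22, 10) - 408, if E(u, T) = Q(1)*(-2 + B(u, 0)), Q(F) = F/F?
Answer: -726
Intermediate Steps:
Q(F) = 1
E(u, T) = 3 (E(u, T) = 1*(-2 + 5) = 1*3 = 3)
-106*E(22, 10) - 408 = -106*3 - 408 = -318 - 408 = -726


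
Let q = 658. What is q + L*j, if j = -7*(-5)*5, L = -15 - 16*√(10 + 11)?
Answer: -1967 - 2800*√21 ≈ -14798.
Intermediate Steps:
L = -15 - 16*√21 ≈ -88.321
j = 175 (j = 35*5 = 175)
q + L*j = 658 + (-15 - 16*√21)*175 = 658 + (-2625 - 2800*√21) = -1967 - 2800*√21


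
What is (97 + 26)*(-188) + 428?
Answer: -22696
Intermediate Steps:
(97 + 26)*(-188) + 428 = 123*(-188) + 428 = -23124 + 428 = -22696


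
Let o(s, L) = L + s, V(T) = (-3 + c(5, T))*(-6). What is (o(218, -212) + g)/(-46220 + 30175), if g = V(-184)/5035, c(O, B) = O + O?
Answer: -30168/80786575 ≈ -0.00037343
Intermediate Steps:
c(O, B) = 2*O
V(T) = -42 (V(T) = (-3 + 2*5)*(-6) = (-3 + 10)*(-6) = 7*(-6) = -42)
g = -42/5035 ≈ -0.0083416
(o(218, -212) + g)/(-46220 + 30175) = ((-212 + 218) - 42/5035)/(-46220 + 30175) = (6 - 42/5035)/(-16045) = (30168/5035)*(-1/16045) = -30168/80786575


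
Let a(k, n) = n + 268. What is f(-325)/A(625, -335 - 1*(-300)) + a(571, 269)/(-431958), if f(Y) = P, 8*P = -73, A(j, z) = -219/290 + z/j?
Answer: 19049042227/1693563332 ≈ 11.248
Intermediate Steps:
a(k, n) = 268 + n
A(j, z) = -219/290 + z/j (A(j, z) = -219*1/290 + z/j = -219/290 + z/j)
P = -73/8 (P = (⅛)*(-73) = -73/8 ≈ -9.1250)
f(Y) = -73/8
f(-325)/A(625, -335 - 1*(-300)) + a(571, 269)/(-431958) = -73/(8*(-219/290 + (-335 - 1*(-300))/625)) + (268 + 269)/(-431958) = -73/(8*(-219/290 + (-335 + 300)*(1/625))) + 537*(-1/431958) = -73/(8*(-219/290 - 35*1/625)) - 179/143986 = -73/(8*(-219/290 - 7/125)) - 179/143986 = -73/(8*(-5881/7250)) - 179/143986 = -73/8*(-7250/5881) - 179/143986 = 264625/23524 - 179/143986 = 19049042227/1693563332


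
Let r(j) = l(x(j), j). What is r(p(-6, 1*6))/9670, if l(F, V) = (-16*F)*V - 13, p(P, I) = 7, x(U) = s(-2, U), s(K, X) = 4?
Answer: -461/9670 ≈ -0.047673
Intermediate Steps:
x(U) = 4
l(F, V) = -13 - 16*F*V (l(F, V) = -16*F*V - 13 = -13 - 16*F*V)
r(j) = -13 - 64*j (r(j) = -13 - 16*4*j = -13 - 64*j)
r(p(-6, 1*6))/9670 = (-13 - 64*7)/9670 = (-13 - 448)*(1/9670) = -461*1/9670 = -461/9670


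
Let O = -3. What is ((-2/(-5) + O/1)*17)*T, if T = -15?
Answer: 663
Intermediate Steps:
((-2/(-5) + O/1)*17)*T = ((-2/(-5) - 3/1)*17)*(-15) = ((-2*(-1/5) - 3*1)*17)*(-15) = ((2/5 - 3)*17)*(-15) = -13/5*17*(-15) = -221/5*(-15) = 663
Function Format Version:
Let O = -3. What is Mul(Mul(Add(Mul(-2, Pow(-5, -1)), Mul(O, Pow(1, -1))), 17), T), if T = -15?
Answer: 663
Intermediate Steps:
Mul(Mul(Add(Mul(-2, Pow(-5, -1)), Mul(O, Pow(1, -1))), 17), T) = Mul(Mul(Add(Mul(-2, Pow(-5, -1)), Mul(-3, Pow(1, -1))), 17), -15) = Mul(Mul(Add(Mul(-2, Rational(-1, 5)), Mul(-3, 1)), 17), -15) = Mul(Mul(Add(Rational(2, 5), -3), 17), -15) = Mul(Mul(Rational(-13, 5), 17), -15) = Mul(Rational(-221, 5), -15) = 663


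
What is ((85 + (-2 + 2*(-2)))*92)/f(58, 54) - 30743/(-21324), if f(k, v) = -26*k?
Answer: -27155597/8039148 ≈ -3.3779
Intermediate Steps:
((85 + (-2 + 2*(-2)))*92)/f(58, 54) - 30743/(-21324) = ((85 + (-2 + 2*(-2)))*92)/((-26*58)) - 30743/(-21324) = ((85 + (-2 - 4))*92)/(-1508) - 30743*(-1/21324) = ((85 - 6)*92)*(-1/1508) + 30743/21324 = (79*92)*(-1/1508) + 30743/21324 = 7268*(-1/1508) + 30743/21324 = -1817/377 + 30743/21324 = -27155597/8039148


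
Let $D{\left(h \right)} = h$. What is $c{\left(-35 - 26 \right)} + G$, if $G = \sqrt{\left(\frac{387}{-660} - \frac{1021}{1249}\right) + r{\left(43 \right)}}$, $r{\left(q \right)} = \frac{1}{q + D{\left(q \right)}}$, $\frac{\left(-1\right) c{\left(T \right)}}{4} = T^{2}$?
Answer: $-14884 + \frac{i \sqrt{48589851552605}}{5907770} \approx -14884.0 + 1.1799 i$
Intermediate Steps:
$c{\left(T \right)} = - 4 T^{2}$
$r{\left(q \right)} = \frac{1}{2 q}$ ($r{\left(q \right)} = \frac{1}{q + q} = \frac{1}{2 q}$)
$G = \frac{i \sqrt{48589851552605}}{5907770}$ ($G = \sqrt{\left(\frac{387}{-660} - \frac{1021}{1249}\right) + \frac{1}{2 \cdot 43}} = \sqrt{\left(387 \left(- \frac{1}{660}\right) - \frac{1021}{1249}\right) + \frac{1}{2} \cdot \frac{1}{43}} = \sqrt{\left(- \frac{129}{220} - \frac{1021}{1249}\right) + \frac{1}{86}} = \sqrt{- \frac{385741}{274780} + \frac{1}{86}} = \sqrt{- \frac{16449473}{11815540}} = \frac{i \sqrt{48589851552605}}{5907770} \approx 1.1799 i$)
$c{\left(-35 - 26 \right)} + G = - 4 \left(-35 - 26\right)^{2} + \frac{i \sqrt{48589851552605}}{5907770} = - 4 \left(-61\right)^{2} + \frac{i \sqrt{48589851552605}}{5907770} = \left(-4\right) 3721 + \frac{i \sqrt{48589851552605}}{5907770} = -14884 + \frac{i \sqrt{48589851552605}}{5907770}$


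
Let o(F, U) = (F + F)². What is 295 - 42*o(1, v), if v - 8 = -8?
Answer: 127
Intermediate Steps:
v = 0 (v = 8 - 8 = 0)
o(F, U) = 4*F² (o(F, U) = (2*F)² = 4*F²)
295 - 42*o(1, v) = 295 - 168*1² = 295 - 168 = 127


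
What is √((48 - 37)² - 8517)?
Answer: 2*I*√2099 ≈ 91.63*I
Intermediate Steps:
√((48 - 37)² - 8517) = √(11² - 8517) = √(121 - 8517) = √(-8396) = 2*I*√2099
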